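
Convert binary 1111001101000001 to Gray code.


Binary: 1111001101000001
Gray code: G = B XOR (B >> 1)
B >> 1 = 0111100110100000
1111001101000001 XOR 0111100110100000:
  1 XOR 0 = 1
  1 XOR 1 = 0
  1 XOR 1 = 0
  1 XOR 1 = 0
  0 XOR 1 = 1
  0 XOR 0 = 0
  1 XOR 0 = 1
  1 XOR 1 = 0
  0 XOR 1 = 1
  1 XOR 0 = 1
  0 XOR 1 = 1
  0 XOR 0 = 0
  0 XOR 0 = 0
  0 XOR 0 = 0
  0 XOR 0 = 0
  1 XOR 0 = 1
= 1000101011100001


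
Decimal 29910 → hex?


Divide by 16 repeatedly:
29910 ÷ 16 = 1869 remainder 6 (6)
1869 ÷ 16 = 116 remainder 13 (D)
116 ÷ 16 = 7 remainder 4 (4)
7 ÷ 16 = 0 remainder 7 (7)
Reading remainders bottom-up:
= 0x74D6


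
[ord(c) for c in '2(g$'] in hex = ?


String: '2(g$'  (4 characters)
Per-character ASCII lookup:
  '2': digits start at 48: '2' = 48 + 2 = 50 → 0x32
  '(': special character: '(' = 40 → 0x28
  'g': lowercase starts at 97: 'g' = 97 + 6 = 103 → 0x67
  '$': special character: '$' = 36 → 0x24
= 0x32 0x28 0x67 0x24


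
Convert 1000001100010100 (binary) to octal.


Group into 3-bit groups: 001000001100010100
  001 = 1
  000 = 0
  001 = 1
  100 = 4
  010 = 2
  100 = 4
= 0o101424


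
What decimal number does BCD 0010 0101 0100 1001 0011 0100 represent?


Each 4-bit group → digit:
  0010 → 2
  0101 → 5
  0100 → 4
  1001 → 9
  0011 → 3
  0100 → 4
= 254934


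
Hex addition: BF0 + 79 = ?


Align and add column by column (LSB to MSB, each column mod 16 with carry):
  0BF0
+ 0079
  ----
  col 0: 0(0) + 9(9) + 0 (carry in) = 9 → 9(9), carry out 0
  col 1: F(15) + 7(7) + 0 (carry in) = 22 → 6(6), carry out 1
  col 2: B(11) + 0(0) + 1 (carry in) = 12 → C(12), carry out 0
  col 3: 0(0) + 0(0) + 0 (carry in) = 0 → 0(0), carry out 0
Reading digits MSB→LSB: 0C69
Strip leading zeros: C69
= 0xC69


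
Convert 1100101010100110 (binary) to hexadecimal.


Group into 4-bit nibbles: 1100101010100110
  1100 = C
  1010 = A
  1010 = A
  0110 = 6
= 0xCAA6


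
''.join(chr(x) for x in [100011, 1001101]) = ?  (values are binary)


Codes (binary): 100011 1001101
Per-code ASCII lookup:
  100011 = 35  (special character) → '#'
  1001101 = 77  (range 65-90: uppercase, 77 - 65 = 12) → 'M'
= '#M'


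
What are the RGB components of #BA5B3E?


Hex: #BA5B3E
R = BA₁₆ = 186
G = 5B₁₆ = 91
B = 3E₁₆ = 62
= RGB(186, 91, 62)


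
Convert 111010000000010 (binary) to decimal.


Positional values:
Bit 1: 1 × 2^1 = 2
Bit 10: 1 × 2^10 = 1024
Bit 12: 1 × 2^12 = 4096
Bit 13: 1 × 2^13 = 8192
Bit 14: 1 × 2^14 = 16384
Sum = 2 + 1024 + 4096 + 8192 + 16384
= 29698


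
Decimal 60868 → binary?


Divide by 2 repeatedly:
60868 ÷ 2 = 30434 remainder 0
30434 ÷ 2 = 15217 remainder 0
15217 ÷ 2 = 7608 remainder 1
7608 ÷ 2 = 3804 remainder 0
3804 ÷ 2 = 1902 remainder 0
1902 ÷ 2 = 951 remainder 0
951 ÷ 2 = 475 remainder 1
475 ÷ 2 = 237 remainder 1
237 ÷ 2 = 118 remainder 1
118 ÷ 2 = 59 remainder 0
59 ÷ 2 = 29 remainder 1
29 ÷ 2 = 14 remainder 1
14 ÷ 2 = 7 remainder 0
7 ÷ 2 = 3 remainder 1
3 ÷ 2 = 1 remainder 1
1 ÷ 2 = 0 remainder 1
Reading remainders bottom-up:
= 1110110111000100


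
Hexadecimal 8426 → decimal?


Positional values:
Position 0: 6 × 16^0 = 6 × 1 = 6
Position 1: 2 × 16^1 = 2 × 16 = 32
Position 2: 4 × 16^2 = 4 × 256 = 1024
Position 3: 8 × 16^3 = 8 × 4096 = 32768
Sum = 6 + 32 + 1024 + 32768
= 33830


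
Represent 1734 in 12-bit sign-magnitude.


Sign bit: 0 (positive)
Magnitude: 1734 = 11011000110
= 011011000110


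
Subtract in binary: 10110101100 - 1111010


Align and subtract column by column (LSB to MSB, borrowing when needed):
  10110101100
- 00001111010
  -----------
  col 0: (0 - 0 borrow-in) - 0 → 0 - 0 = 0, borrow out 0
  col 1: (0 - 0 borrow-in) - 1 → borrow from next column: (0+2) - 1 = 1, borrow out 1
  col 2: (1 - 1 borrow-in) - 0 → 0 - 0 = 0, borrow out 0
  col 3: (1 - 0 borrow-in) - 1 → 1 - 1 = 0, borrow out 0
  col 4: (0 - 0 borrow-in) - 1 → borrow from next column: (0+2) - 1 = 1, borrow out 1
  col 5: (1 - 1 borrow-in) - 1 → borrow from next column: (0+2) - 1 = 1, borrow out 1
  col 6: (0 - 1 borrow-in) - 1 → borrow from next column: (-1+2) - 1 = 0, borrow out 1
  col 7: (1 - 1 borrow-in) - 0 → 0 - 0 = 0, borrow out 0
  col 8: (1 - 0 borrow-in) - 0 → 1 - 0 = 1, borrow out 0
  col 9: (0 - 0 borrow-in) - 0 → 0 - 0 = 0, borrow out 0
  col 10: (1 - 0 borrow-in) - 0 → 1 - 0 = 1, borrow out 0
Reading bits MSB→LSB: 10100110010
Strip leading zeros: 10100110010
= 10100110010


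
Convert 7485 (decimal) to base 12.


Divide by 12 repeatedly:
7485 ÷ 12 = 623 remainder 9
623 ÷ 12 = 51 remainder 11
51 ÷ 12 = 4 remainder 3
4 ÷ 12 = 0 remainder 4
Reading remainders bottom-up:
= 43B9


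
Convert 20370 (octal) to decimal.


Positional values:
Position 0: 0 × 8^0 = 0
Position 1: 7 × 8^1 = 56
Position 2: 3 × 8^2 = 192
Position 3: 0 × 8^3 = 0
Position 4: 2 × 8^4 = 8192
Sum = 0 + 56 + 192 + 0 + 8192
= 8440


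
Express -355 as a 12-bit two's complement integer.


Original: 000101100011
Step 1 - Invert all bits: 111010011100
Step 2 - Add 1: 111010011100 + 1
= 111010011101 (represents -355)


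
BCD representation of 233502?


Each digit → 4-bit binary:
  2 → 0010
  3 → 0011
  3 → 0011
  5 → 0101
  0 → 0000
  2 → 0010
= 0010 0011 0011 0101 0000 0010


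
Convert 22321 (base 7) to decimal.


Positional values (base 7):
  1 × 7^0 = 1 × 1 = 1
  2 × 7^1 = 2 × 7 = 14
  3 × 7^2 = 3 × 49 = 147
  2 × 7^3 = 2 × 343 = 686
  2 × 7^4 = 2 × 2401 = 4802
Sum = 1 + 14 + 147 + 686 + 4802
= 5650


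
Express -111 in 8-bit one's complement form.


Original: 01101111
Invert all bits:
  bit 0: 0 → 1
  bit 1: 1 → 0
  bit 2: 1 → 0
  bit 3: 0 → 1
  bit 4: 1 → 0
  bit 5: 1 → 0
  bit 6: 1 → 0
  bit 7: 1 → 0
= 10010000


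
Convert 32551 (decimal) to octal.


Divide by 8 repeatedly:
32551 ÷ 8 = 4068 remainder 7
4068 ÷ 8 = 508 remainder 4
508 ÷ 8 = 63 remainder 4
63 ÷ 8 = 7 remainder 7
7 ÷ 8 = 0 remainder 7
Reading remainders bottom-up:
= 0o77447


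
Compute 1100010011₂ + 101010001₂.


Align and add column by column (LSB to MSB, carry propagating):
  01100010011
+ 00101010001
  -----------
  col 0: 1 + 1 + 0 (carry in) = 2 → bit 0, carry out 1
  col 1: 1 + 0 + 1 (carry in) = 2 → bit 0, carry out 1
  col 2: 0 + 0 + 1 (carry in) = 1 → bit 1, carry out 0
  col 3: 0 + 0 + 0 (carry in) = 0 → bit 0, carry out 0
  col 4: 1 + 1 + 0 (carry in) = 2 → bit 0, carry out 1
  col 5: 0 + 0 + 1 (carry in) = 1 → bit 1, carry out 0
  col 6: 0 + 1 + 0 (carry in) = 1 → bit 1, carry out 0
  col 7: 0 + 0 + 0 (carry in) = 0 → bit 0, carry out 0
  col 8: 1 + 1 + 0 (carry in) = 2 → bit 0, carry out 1
  col 9: 1 + 0 + 1 (carry in) = 2 → bit 0, carry out 1
  col 10: 0 + 0 + 1 (carry in) = 1 → bit 1, carry out 0
Reading bits MSB→LSB: 10001100100
Strip leading zeros: 10001100100
= 10001100100


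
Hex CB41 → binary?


Each hex digit → 4 binary bits:
  C = 1100
  B = 1011
  4 = 0100
  1 = 0001
Concatenate: 1100 1011 0100 0001
= 1100101101000001


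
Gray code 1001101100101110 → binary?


Gray code: 1001101100101110
MSB stays the same: 1
Each subsequent bit = prev_binary XOR current_gray:
  B[1] = 1 XOR 0 = 1
  B[2] = 1 XOR 0 = 1
  B[3] = 1 XOR 1 = 0
  B[4] = 0 XOR 1 = 1
  B[5] = 1 XOR 0 = 1
  B[6] = 1 XOR 1 = 0
  B[7] = 0 XOR 1 = 1
  B[8] = 1 XOR 0 = 1
  B[9] = 1 XOR 0 = 1
  B[10] = 1 XOR 1 = 0
  B[11] = 0 XOR 0 = 0
  B[12] = 0 XOR 1 = 1
  B[13] = 1 XOR 1 = 0
  B[14] = 0 XOR 1 = 1
  B[15] = 1 XOR 0 = 1
= 1110110111001011 (60875 decimal)


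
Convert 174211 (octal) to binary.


Each octal digit → 3 binary bits:
  1 = 001
  7 = 111
  4 = 100
  2 = 010
  1 = 001
  1 = 001
Concatenate: 001 111 100 010 001 001
= 001111100010001001


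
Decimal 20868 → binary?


Divide by 2 repeatedly:
20868 ÷ 2 = 10434 remainder 0
10434 ÷ 2 = 5217 remainder 0
5217 ÷ 2 = 2608 remainder 1
2608 ÷ 2 = 1304 remainder 0
1304 ÷ 2 = 652 remainder 0
652 ÷ 2 = 326 remainder 0
326 ÷ 2 = 163 remainder 0
163 ÷ 2 = 81 remainder 1
81 ÷ 2 = 40 remainder 1
40 ÷ 2 = 20 remainder 0
20 ÷ 2 = 10 remainder 0
10 ÷ 2 = 5 remainder 0
5 ÷ 2 = 2 remainder 1
2 ÷ 2 = 1 remainder 0
1 ÷ 2 = 0 remainder 1
Reading remainders bottom-up:
= 101000110000100


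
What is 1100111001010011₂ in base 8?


Group into 3-bit groups: 001100111001010011
  001 = 1
  100 = 4
  111 = 7
  001 = 1
  010 = 2
  011 = 3
= 0o147123


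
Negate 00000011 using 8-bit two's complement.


Original: 00000011
Step 1 - Invert all bits: 11111100
Step 2 - Add 1: 11111100 + 1
= 11111101 (represents -3)


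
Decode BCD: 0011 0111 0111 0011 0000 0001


Each 4-bit group → digit:
  0011 → 3
  0111 → 7
  0111 → 7
  0011 → 3
  0000 → 0
  0001 → 1
= 377301


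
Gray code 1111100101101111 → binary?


Gray code: 1111100101101111
MSB stays the same: 1
Each subsequent bit = prev_binary XOR current_gray:
  B[1] = 1 XOR 1 = 0
  B[2] = 0 XOR 1 = 1
  B[3] = 1 XOR 1 = 0
  B[4] = 0 XOR 1 = 1
  B[5] = 1 XOR 0 = 1
  B[6] = 1 XOR 0 = 1
  B[7] = 1 XOR 1 = 0
  B[8] = 0 XOR 0 = 0
  B[9] = 0 XOR 1 = 1
  B[10] = 1 XOR 1 = 0
  B[11] = 0 XOR 0 = 0
  B[12] = 0 XOR 1 = 1
  B[13] = 1 XOR 1 = 0
  B[14] = 0 XOR 1 = 1
  B[15] = 1 XOR 1 = 0
= 1010111001001010 (44618 decimal)


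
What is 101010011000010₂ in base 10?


Positional values:
Bit 1: 1 × 2^1 = 2
Bit 6: 1 × 2^6 = 64
Bit 7: 1 × 2^7 = 128
Bit 10: 1 × 2^10 = 1024
Bit 12: 1 × 2^12 = 4096
Bit 14: 1 × 2^14 = 16384
Sum = 2 + 64 + 128 + 1024 + 4096 + 16384
= 21698


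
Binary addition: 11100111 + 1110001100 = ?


Align and add column by column (LSB to MSB, carry propagating):
  00011100111
+ 01110001100
  -----------
  col 0: 1 + 0 + 0 (carry in) = 1 → bit 1, carry out 0
  col 1: 1 + 0 + 0 (carry in) = 1 → bit 1, carry out 0
  col 2: 1 + 1 + 0 (carry in) = 2 → bit 0, carry out 1
  col 3: 0 + 1 + 1 (carry in) = 2 → bit 0, carry out 1
  col 4: 0 + 0 + 1 (carry in) = 1 → bit 1, carry out 0
  col 5: 1 + 0 + 0 (carry in) = 1 → bit 1, carry out 0
  col 6: 1 + 0 + 0 (carry in) = 1 → bit 1, carry out 0
  col 7: 1 + 1 + 0 (carry in) = 2 → bit 0, carry out 1
  col 8: 0 + 1 + 1 (carry in) = 2 → bit 0, carry out 1
  col 9: 0 + 1 + 1 (carry in) = 2 → bit 0, carry out 1
  col 10: 0 + 0 + 1 (carry in) = 1 → bit 1, carry out 0
Reading bits MSB→LSB: 10001110011
Strip leading zeros: 10001110011
= 10001110011


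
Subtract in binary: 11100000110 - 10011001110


Align and subtract column by column (LSB to MSB, borrowing when needed):
  11100000110
- 10011001110
  -----------
  col 0: (0 - 0 borrow-in) - 0 → 0 - 0 = 0, borrow out 0
  col 1: (1 - 0 borrow-in) - 1 → 1 - 1 = 0, borrow out 0
  col 2: (1 - 0 borrow-in) - 1 → 1 - 1 = 0, borrow out 0
  col 3: (0 - 0 borrow-in) - 1 → borrow from next column: (0+2) - 1 = 1, borrow out 1
  col 4: (0 - 1 borrow-in) - 0 → borrow from next column: (-1+2) - 0 = 1, borrow out 1
  col 5: (0 - 1 borrow-in) - 0 → borrow from next column: (-1+2) - 0 = 1, borrow out 1
  col 6: (0 - 1 borrow-in) - 1 → borrow from next column: (-1+2) - 1 = 0, borrow out 1
  col 7: (0 - 1 borrow-in) - 1 → borrow from next column: (-1+2) - 1 = 0, borrow out 1
  col 8: (1 - 1 borrow-in) - 0 → 0 - 0 = 0, borrow out 0
  col 9: (1 - 0 borrow-in) - 0 → 1 - 0 = 1, borrow out 0
  col 10: (1 - 0 borrow-in) - 1 → 1 - 1 = 0, borrow out 0
Reading bits MSB→LSB: 01000111000
Strip leading zeros: 1000111000
= 1000111000


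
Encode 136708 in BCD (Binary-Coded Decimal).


Each digit → 4-bit binary:
  1 → 0001
  3 → 0011
  6 → 0110
  7 → 0111
  0 → 0000
  8 → 1000
= 0001 0011 0110 0111 0000 1000


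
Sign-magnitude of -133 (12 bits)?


Sign bit: 1 (negative)
Magnitude: 133 = 00010000101
= 100010000101


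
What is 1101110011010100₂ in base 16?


Group into 4-bit nibbles: 1101110011010100
  1101 = D
  1100 = C
  1101 = D
  0100 = 4
= 0xDCD4


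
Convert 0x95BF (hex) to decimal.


Positional values:
Position 0: F × 16^0 = 15 × 1 = 15
Position 1: B × 16^1 = 11 × 16 = 176
Position 2: 5 × 16^2 = 5 × 256 = 1280
Position 3: 9 × 16^3 = 9 × 4096 = 36864
Sum = 15 + 176 + 1280 + 36864
= 38335


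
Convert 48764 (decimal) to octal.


Divide by 8 repeatedly:
48764 ÷ 8 = 6095 remainder 4
6095 ÷ 8 = 761 remainder 7
761 ÷ 8 = 95 remainder 1
95 ÷ 8 = 11 remainder 7
11 ÷ 8 = 1 remainder 3
1 ÷ 8 = 0 remainder 1
Reading remainders bottom-up:
= 0o137174


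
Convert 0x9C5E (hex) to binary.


Each hex digit → 4 binary bits:
  9 = 1001
  C = 1100
  5 = 0101
  E = 1110
Concatenate: 1001 1100 0101 1110
= 1001110001011110


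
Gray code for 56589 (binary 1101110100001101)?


Binary: 1101110100001101
Gray code: G = B XOR (B >> 1)
B >> 1 = 0110111010000110
1101110100001101 XOR 0110111010000110:
  1 XOR 0 = 1
  1 XOR 1 = 0
  0 XOR 1 = 1
  1 XOR 0 = 1
  1 XOR 1 = 0
  1 XOR 1 = 0
  0 XOR 1 = 1
  1 XOR 0 = 1
  0 XOR 1 = 1
  0 XOR 0 = 0
  0 XOR 0 = 0
  0 XOR 0 = 0
  1 XOR 0 = 1
  1 XOR 1 = 0
  0 XOR 1 = 1
  1 XOR 0 = 1
= 1011001110001011


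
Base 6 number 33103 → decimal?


Positional values (base 6):
  3 × 6^0 = 3 × 1 = 3
  0 × 6^1 = 0 × 6 = 0
  1 × 6^2 = 1 × 36 = 36
  3 × 6^3 = 3 × 216 = 648
  3 × 6^4 = 3 × 1296 = 3888
Sum = 3 + 0 + 36 + 648 + 3888
= 4575


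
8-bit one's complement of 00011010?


Original: 00011010
Invert all bits:
  bit 0: 0 → 1
  bit 1: 0 → 1
  bit 2: 0 → 1
  bit 3: 1 → 0
  bit 4: 1 → 0
  bit 5: 0 → 1
  bit 6: 1 → 0
  bit 7: 0 → 1
= 11100101


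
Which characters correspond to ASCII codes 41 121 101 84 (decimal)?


Codes (decimal): 41 121 101 84
Per-code ASCII lookup:
  41  (special character) → ')'
  121  (range 97-122: lowercase, 121 - 97 = 24) → 'y'
  101  (range 97-122: lowercase, 101 - 97 = 4) → 'e'
  84  (range 65-90: uppercase, 84 - 65 = 19) → 'T'
= ')yeT'


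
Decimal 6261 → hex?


Divide by 16 repeatedly:
6261 ÷ 16 = 391 remainder 5 (5)
391 ÷ 16 = 24 remainder 7 (7)
24 ÷ 16 = 1 remainder 8 (8)
1 ÷ 16 = 0 remainder 1 (1)
Reading remainders bottom-up:
= 0x1875


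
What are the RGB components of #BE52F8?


Hex: #BE52F8
R = BE₁₆ = 190
G = 52₁₆ = 82
B = F8₁₆ = 248
= RGB(190, 82, 248)


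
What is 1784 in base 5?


Divide by 5 repeatedly:
1784 ÷ 5 = 356 remainder 4
356 ÷ 5 = 71 remainder 1
71 ÷ 5 = 14 remainder 1
14 ÷ 5 = 2 remainder 4
2 ÷ 5 = 0 remainder 2
Reading remainders bottom-up:
= 24114


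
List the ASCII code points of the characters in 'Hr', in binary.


String: 'Hr'  (2 characters)
Per-character ASCII lookup:
  'H': uppercase starts at 65: 'H' = 65 + 7 = 72 → 1001000
  'r': lowercase starts at 97: 'r' = 97 + 17 = 114 → 1110010
= 1001000 1110010


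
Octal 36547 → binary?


Each octal digit → 3 binary bits:
  3 = 011
  6 = 110
  5 = 101
  4 = 100
  7 = 111
Concatenate: 011 110 101 100 111
= 011110101100111


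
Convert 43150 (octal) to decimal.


Positional values:
Position 0: 0 × 8^0 = 0
Position 1: 5 × 8^1 = 40
Position 2: 1 × 8^2 = 64
Position 3: 3 × 8^3 = 1536
Position 4: 4 × 8^4 = 16384
Sum = 0 + 40 + 64 + 1536 + 16384
= 18024


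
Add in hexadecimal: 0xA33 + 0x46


Align and add column by column (LSB to MSB, each column mod 16 with carry):
  0A33
+ 0046
  ----
  col 0: 3(3) + 6(6) + 0 (carry in) = 9 → 9(9), carry out 0
  col 1: 3(3) + 4(4) + 0 (carry in) = 7 → 7(7), carry out 0
  col 2: A(10) + 0(0) + 0 (carry in) = 10 → A(10), carry out 0
  col 3: 0(0) + 0(0) + 0 (carry in) = 0 → 0(0), carry out 0
Reading digits MSB→LSB: 0A79
Strip leading zeros: A79
= 0xA79


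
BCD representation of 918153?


Each digit → 4-bit binary:
  9 → 1001
  1 → 0001
  8 → 1000
  1 → 0001
  5 → 0101
  3 → 0011
= 1001 0001 1000 0001 0101 0011


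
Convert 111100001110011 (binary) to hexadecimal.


Group into 4-bit nibbles: 0111100001110011
  0111 = 7
  1000 = 8
  0111 = 7
  0011 = 3
= 0x7873


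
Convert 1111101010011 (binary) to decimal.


Positional values:
Bit 0: 1 × 2^0 = 1
Bit 1: 1 × 2^1 = 2
Bit 4: 1 × 2^4 = 16
Bit 6: 1 × 2^6 = 64
Bit 8: 1 × 2^8 = 256
Bit 9: 1 × 2^9 = 512
Bit 10: 1 × 2^10 = 1024
Bit 11: 1 × 2^11 = 2048
Bit 12: 1 × 2^12 = 4096
Sum = 1 + 2 + 16 + 64 + 256 + 512 + 1024 + 2048 + 4096
= 8019


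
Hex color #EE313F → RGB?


Hex: #EE313F
R = EE₁₆ = 238
G = 31₁₆ = 49
B = 3F₁₆ = 63
= RGB(238, 49, 63)


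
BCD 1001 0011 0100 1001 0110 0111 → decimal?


Each 4-bit group → digit:
  1001 → 9
  0011 → 3
  0100 → 4
  1001 → 9
  0110 → 6
  0111 → 7
= 934967


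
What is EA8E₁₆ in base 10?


Positional values:
Position 0: E × 16^0 = 14 × 1 = 14
Position 1: 8 × 16^1 = 8 × 16 = 128
Position 2: A × 16^2 = 10 × 256 = 2560
Position 3: E × 16^3 = 14 × 4096 = 57344
Sum = 14 + 128 + 2560 + 57344
= 60046


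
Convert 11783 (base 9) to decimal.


Positional values (base 9):
  3 × 9^0 = 3 × 1 = 3
  8 × 9^1 = 8 × 9 = 72
  7 × 9^2 = 7 × 81 = 567
  1 × 9^3 = 1 × 729 = 729
  1 × 9^4 = 1 × 6561 = 6561
Sum = 3 + 72 + 567 + 729 + 6561
= 7932


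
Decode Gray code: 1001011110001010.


Gray code: 1001011110001010
MSB stays the same: 1
Each subsequent bit = prev_binary XOR current_gray:
  B[1] = 1 XOR 0 = 1
  B[2] = 1 XOR 0 = 1
  B[3] = 1 XOR 1 = 0
  B[4] = 0 XOR 0 = 0
  B[5] = 0 XOR 1 = 1
  B[6] = 1 XOR 1 = 0
  B[7] = 0 XOR 1 = 1
  B[8] = 1 XOR 1 = 0
  B[9] = 0 XOR 0 = 0
  B[10] = 0 XOR 0 = 0
  B[11] = 0 XOR 0 = 0
  B[12] = 0 XOR 1 = 1
  B[13] = 1 XOR 0 = 1
  B[14] = 1 XOR 1 = 0
  B[15] = 0 XOR 0 = 0
= 1110010100001100 (58636 decimal)


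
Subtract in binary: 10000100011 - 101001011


Align and subtract column by column (LSB to MSB, borrowing when needed):
  10000100011
- 00101001011
  -----------
  col 0: (1 - 0 borrow-in) - 1 → 1 - 1 = 0, borrow out 0
  col 1: (1 - 0 borrow-in) - 1 → 1 - 1 = 0, borrow out 0
  col 2: (0 - 0 borrow-in) - 0 → 0 - 0 = 0, borrow out 0
  col 3: (0 - 0 borrow-in) - 1 → borrow from next column: (0+2) - 1 = 1, borrow out 1
  col 4: (0 - 1 borrow-in) - 0 → borrow from next column: (-1+2) - 0 = 1, borrow out 1
  col 5: (1 - 1 borrow-in) - 0 → 0 - 0 = 0, borrow out 0
  col 6: (0 - 0 borrow-in) - 1 → borrow from next column: (0+2) - 1 = 1, borrow out 1
  col 7: (0 - 1 borrow-in) - 0 → borrow from next column: (-1+2) - 0 = 1, borrow out 1
  col 8: (0 - 1 borrow-in) - 1 → borrow from next column: (-1+2) - 1 = 0, borrow out 1
  col 9: (0 - 1 borrow-in) - 0 → borrow from next column: (-1+2) - 0 = 1, borrow out 1
  col 10: (1 - 1 borrow-in) - 0 → 0 - 0 = 0, borrow out 0
Reading bits MSB→LSB: 01011011000
Strip leading zeros: 1011011000
= 1011011000


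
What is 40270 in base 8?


Divide by 8 repeatedly:
40270 ÷ 8 = 5033 remainder 6
5033 ÷ 8 = 629 remainder 1
629 ÷ 8 = 78 remainder 5
78 ÷ 8 = 9 remainder 6
9 ÷ 8 = 1 remainder 1
1 ÷ 8 = 0 remainder 1
Reading remainders bottom-up:
= 0o116516


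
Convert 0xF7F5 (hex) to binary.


Each hex digit → 4 binary bits:
  F = 1111
  7 = 0111
  F = 1111
  5 = 0101
Concatenate: 1111 0111 1111 0101
= 1111011111110101


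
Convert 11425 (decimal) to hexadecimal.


Divide by 16 repeatedly:
11425 ÷ 16 = 714 remainder 1 (1)
714 ÷ 16 = 44 remainder 10 (A)
44 ÷ 16 = 2 remainder 12 (C)
2 ÷ 16 = 0 remainder 2 (2)
Reading remainders bottom-up:
= 0x2CA1


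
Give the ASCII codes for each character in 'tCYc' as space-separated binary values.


String: 'tCYc'  (4 characters)
Per-character ASCII lookup:
  't': lowercase starts at 97: 't' = 97 + 19 = 116 → 1110100
  'C': uppercase starts at 65: 'C' = 65 + 2 = 67 → 1000011
  'Y': uppercase starts at 65: 'Y' = 65 + 24 = 89 → 1011001
  'c': lowercase starts at 97: 'c' = 97 + 2 = 99 → 1100011
= 1110100 1000011 1011001 1100011


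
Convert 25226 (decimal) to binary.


Divide by 2 repeatedly:
25226 ÷ 2 = 12613 remainder 0
12613 ÷ 2 = 6306 remainder 1
6306 ÷ 2 = 3153 remainder 0
3153 ÷ 2 = 1576 remainder 1
1576 ÷ 2 = 788 remainder 0
788 ÷ 2 = 394 remainder 0
394 ÷ 2 = 197 remainder 0
197 ÷ 2 = 98 remainder 1
98 ÷ 2 = 49 remainder 0
49 ÷ 2 = 24 remainder 1
24 ÷ 2 = 12 remainder 0
12 ÷ 2 = 6 remainder 0
6 ÷ 2 = 3 remainder 0
3 ÷ 2 = 1 remainder 1
1 ÷ 2 = 0 remainder 1
Reading remainders bottom-up:
= 110001010001010


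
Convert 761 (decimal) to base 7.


Divide by 7 repeatedly:
761 ÷ 7 = 108 remainder 5
108 ÷ 7 = 15 remainder 3
15 ÷ 7 = 2 remainder 1
2 ÷ 7 = 0 remainder 2
Reading remainders bottom-up:
= 2135


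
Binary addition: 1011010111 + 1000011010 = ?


Align and add column by column (LSB to MSB, carry propagating):
  01011010111
+ 01000011010
  -----------
  col 0: 1 + 0 + 0 (carry in) = 1 → bit 1, carry out 0
  col 1: 1 + 1 + 0 (carry in) = 2 → bit 0, carry out 1
  col 2: 1 + 0 + 1 (carry in) = 2 → bit 0, carry out 1
  col 3: 0 + 1 + 1 (carry in) = 2 → bit 0, carry out 1
  col 4: 1 + 1 + 1 (carry in) = 3 → bit 1, carry out 1
  col 5: 0 + 0 + 1 (carry in) = 1 → bit 1, carry out 0
  col 6: 1 + 0 + 0 (carry in) = 1 → bit 1, carry out 0
  col 7: 1 + 0 + 0 (carry in) = 1 → bit 1, carry out 0
  col 8: 0 + 0 + 0 (carry in) = 0 → bit 0, carry out 0
  col 9: 1 + 1 + 0 (carry in) = 2 → bit 0, carry out 1
  col 10: 0 + 0 + 1 (carry in) = 1 → bit 1, carry out 0
Reading bits MSB→LSB: 10011110001
Strip leading zeros: 10011110001
= 10011110001


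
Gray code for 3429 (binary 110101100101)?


Binary: 110101100101
Gray code: G = B XOR (B >> 1)
B >> 1 = 011010110010
110101100101 XOR 011010110010:
  1 XOR 0 = 1
  1 XOR 1 = 0
  0 XOR 1 = 1
  1 XOR 0 = 1
  0 XOR 1 = 1
  1 XOR 0 = 1
  1 XOR 1 = 0
  0 XOR 1 = 1
  0 XOR 0 = 0
  1 XOR 0 = 1
  0 XOR 1 = 1
  1 XOR 0 = 1
= 101111010111


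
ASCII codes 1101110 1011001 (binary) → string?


Codes (binary): 1101110 1011001
Per-code ASCII lookup:
  1101110 = 110  (range 97-122: lowercase, 110 - 97 = 13) → 'n'
  1011001 = 89  (range 65-90: uppercase, 89 - 65 = 24) → 'Y'
= 'nY'


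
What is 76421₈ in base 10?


Positional values:
Position 0: 1 × 8^0 = 1
Position 1: 2 × 8^1 = 16
Position 2: 4 × 8^2 = 256
Position 3: 6 × 8^3 = 3072
Position 4: 7 × 8^4 = 28672
Sum = 1 + 16 + 256 + 3072 + 28672
= 32017


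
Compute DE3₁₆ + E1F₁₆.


Align and add column by column (LSB to MSB, each column mod 16 with carry):
  0DE3
+ 0E1F
  ----
  col 0: 3(3) + F(15) + 0 (carry in) = 18 → 2(2), carry out 1
  col 1: E(14) + 1(1) + 1 (carry in) = 16 → 0(0), carry out 1
  col 2: D(13) + E(14) + 1 (carry in) = 28 → C(12), carry out 1
  col 3: 0(0) + 0(0) + 1 (carry in) = 1 → 1(1), carry out 0
Reading digits MSB→LSB: 1C02
Strip leading zeros: 1C02
= 0x1C02


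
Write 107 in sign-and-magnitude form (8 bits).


Sign bit: 0 (positive)
Magnitude: 107 = 1101011
= 01101011


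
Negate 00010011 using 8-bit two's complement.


Original: 00010011
Step 1 - Invert all bits: 11101100
Step 2 - Add 1: 11101100 + 1
= 11101101 (represents -19)


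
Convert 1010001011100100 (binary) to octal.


Group into 3-bit groups: 001010001011100100
  001 = 1
  010 = 2
  001 = 1
  011 = 3
  100 = 4
  100 = 4
= 0o121344


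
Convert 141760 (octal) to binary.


Each octal digit → 3 binary bits:
  1 = 001
  4 = 100
  1 = 001
  7 = 111
  6 = 110
  0 = 000
Concatenate: 001 100 001 111 110 000
= 001100001111110000


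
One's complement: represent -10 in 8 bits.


Original: 00001010
Invert all bits:
  bit 0: 0 → 1
  bit 1: 0 → 1
  bit 2: 0 → 1
  bit 3: 0 → 1
  bit 4: 1 → 0
  bit 5: 0 → 1
  bit 6: 1 → 0
  bit 7: 0 → 1
= 11110101


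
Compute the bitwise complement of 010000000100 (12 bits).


Original: 010000000100
Invert all bits:
  bit 0: 0 → 1
  bit 1: 1 → 0
  bit 2: 0 → 1
  bit 3: 0 → 1
  bit 4: 0 → 1
  bit 5: 0 → 1
  bit 6: 0 → 1
  bit 7: 0 → 1
  bit 8: 0 → 1
  bit 9: 1 → 0
  bit 10: 0 → 1
  bit 11: 0 → 1
= 101111111011


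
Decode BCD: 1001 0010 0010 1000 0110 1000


Each 4-bit group → digit:
  1001 → 9
  0010 → 2
  0010 → 2
  1000 → 8
  0110 → 6
  1000 → 8
= 922868


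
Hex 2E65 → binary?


Each hex digit → 4 binary bits:
  2 = 0010
  E = 1110
  6 = 0110
  5 = 0101
Concatenate: 0010 1110 0110 0101
= 0010111001100101


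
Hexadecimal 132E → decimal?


Positional values:
Position 0: E × 16^0 = 14 × 1 = 14
Position 1: 2 × 16^1 = 2 × 16 = 32
Position 2: 3 × 16^2 = 3 × 256 = 768
Position 3: 1 × 16^3 = 1 × 4096 = 4096
Sum = 14 + 32 + 768 + 4096
= 4910


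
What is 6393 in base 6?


Divide by 6 repeatedly:
6393 ÷ 6 = 1065 remainder 3
1065 ÷ 6 = 177 remainder 3
177 ÷ 6 = 29 remainder 3
29 ÷ 6 = 4 remainder 5
4 ÷ 6 = 0 remainder 4
Reading remainders bottom-up:
= 45333


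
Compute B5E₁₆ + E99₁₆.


Align and add column by column (LSB to MSB, each column mod 16 with carry):
  0B5E
+ 0E99
  ----
  col 0: E(14) + 9(9) + 0 (carry in) = 23 → 7(7), carry out 1
  col 1: 5(5) + 9(9) + 1 (carry in) = 15 → F(15), carry out 0
  col 2: B(11) + E(14) + 0 (carry in) = 25 → 9(9), carry out 1
  col 3: 0(0) + 0(0) + 1 (carry in) = 1 → 1(1), carry out 0
Reading digits MSB→LSB: 19F7
Strip leading zeros: 19F7
= 0x19F7


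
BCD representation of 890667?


Each digit → 4-bit binary:
  8 → 1000
  9 → 1001
  0 → 0000
  6 → 0110
  6 → 0110
  7 → 0111
= 1000 1001 0000 0110 0110 0111


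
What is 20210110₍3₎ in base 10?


Positional values (base 3):
  0 × 3^0 = 0 × 1 = 0
  1 × 3^1 = 1 × 3 = 3
  1 × 3^2 = 1 × 9 = 9
  0 × 3^3 = 0 × 27 = 0
  1 × 3^4 = 1 × 81 = 81
  2 × 3^5 = 2 × 243 = 486
  0 × 3^6 = 0 × 729 = 0
  2 × 3^7 = 2 × 2187 = 4374
Sum = 0 + 3 + 9 + 0 + 81 + 486 + 0 + 4374
= 4953


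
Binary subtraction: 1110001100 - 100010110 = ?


Align and subtract column by column (LSB to MSB, borrowing when needed):
  1110001100
- 0100010110
  ----------
  col 0: (0 - 0 borrow-in) - 0 → 0 - 0 = 0, borrow out 0
  col 1: (0 - 0 borrow-in) - 1 → borrow from next column: (0+2) - 1 = 1, borrow out 1
  col 2: (1 - 1 borrow-in) - 1 → borrow from next column: (0+2) - 1 = 1, borrow out 1
  col 3: (1 - 1 borrow-in) - 0 → 0 - 0 = 0, borrow out 0
  col 4: (0 - 0 borrow-in) - 1 → borrow from next column: (0+2) - 1 = 1, borrow out 1
  col 5: (0 - 1 borrow-in) - 0 → borrow from next column: (-1+2) - 0 = 1, borrow out 1
  col 6: (0 - 1 borrow-in) - 0 → borrow from next column: (-1+2) - 0 = 1, borrow out 1
  col 7: (1 - 1 borrow-in) - 0 → 0 - 0 = 0, borrow out 0
  col 8: (1 - 0 borrow-in) - 1 → 1 - 1 = 0, borrow out 0
  col 9: (1 - 0 borrow-in) - 0 → 1 - 0 = 1, borrow out 0
Reading bits MSB→LSB: 1001110110
Strip leading zeros: 1001110110
= 1001110110


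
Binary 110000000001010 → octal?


Group into 3-bit groups: 110000000001010
  110 = 6
  000 = 0
  000 = 0
  001 = 1
  010 = 2
= 0o60012


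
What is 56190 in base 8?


Divide by 8 repeatedly:
56190 ÷ 8 = 7023 remainder 6
7023 ÷ 8 = 877 remainder 7
877 ÷ 8 = 109 remainder 5
109 ÷ 8 = 13 remainder 5
13 ÷ 8 = 1 remainder 5
1 ÷ 8 = 0 remainder 1
Reading remainders bottom-up:
= 0o155576


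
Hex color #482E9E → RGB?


Hex: #482E9E
R = 48₁₆ = 72
G = 2E₁₆ = 46
B = 9E₁₆ = 158
= RGB(72, 46, 158)


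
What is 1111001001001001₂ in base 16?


Group into 4-bit nibbles: 1111001001001001
  1111 = F
  0010 = 2
  0100 = 4
  1001 = 9
= 0xF249


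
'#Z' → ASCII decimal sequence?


String: '#Z'  (2 characters)
Per-character ASCII lookup:
  '#': special character: '#' = 35
  'Z': uppercase starts at 65: 'Z' = 65 + 25 = 90
= 35 90


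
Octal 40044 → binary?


Each octal digit → 3 binary bits:
  4 = 100
  0 = 000
  0 = 000
  4 = 100
  4 = 100
Concatenate: 100 000 000 100 100
= 100000000100100


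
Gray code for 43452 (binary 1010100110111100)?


Binary: 1010100110111100
Gray code: G = B XOR (B >> 1)
B >> 1 = 0101010011011110
1010100110111100 XOR 0101010011011110:
  1 XOR 0 = 1
  0 XOR 1 = 1
  1 XOR 0 = 1
  0 XOR 1 = 1
  1 XOR 0 = 1
  0 XOR 1 = 1
  0 XOR 0 = 0
  1 XOR 0 = 1
  1 XOR 1 = 0
  0 XOR 1 = 1
  1 XOR 0 = 1
  1 XOR 1 = 0
  1 XOR 1 = 0
  1 XOR 1 = 0
  0 XOR 1 = 1
  0 XOR 0 = 0
= 1111110101100010


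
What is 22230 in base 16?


Divide by 16 repeatedly:
22230 ÷ 16 = 1389 remainder 6 (6)
1389 ÷ 16 = 86 remainder 13 (D)
86 ÷ 16 = 5 remainder 6 (6)
5 ÷ 16 = 0 remainder 5 (5)
Reading remainders bottom-up:
= 0x56D6


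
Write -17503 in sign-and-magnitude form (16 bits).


Sign bit: 1 (negative)
Magnitude: 17503 = 100010001011111
= 1100010001011111


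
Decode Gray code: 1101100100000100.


Gray code: 1101100100000100
MSB stays the same: 1
Each subsequent bit = prev_binary XOR current_gray:
  B[1] = 1 XOR 1 = 0
  B[2] = 0 XOR 0 = 0
  B[3] = 0 XOR 1 = 1
  B[4] = 1 XOR 1 = 0
  B[5] = 0 XOR 0 = 0
  B[6] = 0 XOR 0 = 0
  B[7] = 0 XOR 1 = 1
  B[8] = 1 XOR 0 = 1
  B[9] = 1 XOR 0 = 1
  B[10] = 1 XOR 0 = 1
  B[11] = 1 XOR 0 = 1
  B[12] = 1 XOR 0 = 1
  B[13] = 1 XOR 1 = 0
  B[14] = 0 XOR 0 = 0
  B[15] = 0 XOR 0 = 0
= 1001000111111000 (37368 decimal)


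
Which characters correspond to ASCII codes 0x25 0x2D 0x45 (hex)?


Codes (hex): 0x25 0x2D 0x45
Per-code ASCII lookup:
  0x25 = 37  (special character) → '%'
  0x2D = 45  (special character) → '-'
  0x45 = 69  (range 65-90: uppercase, 69 - 65 = 4) → 'E'
= '%-E'


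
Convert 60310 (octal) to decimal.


Positional values:
Position 0: 0 × 8^0 = 0
Position 1: 1 × 8^1 = 8
Position 2: 3 × 8^2 = 192
Position 3: 0 × 8^3 = 0
Position 4: 6 × 8^4 = 24576
Sum = 0 + 8 + 192 + 0 + 24576
= 24776


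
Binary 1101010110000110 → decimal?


Positional values:
Bit 1: 1 × 2^1 = 2
Bit 2: 1 × 2^2 = 4
Bit 7: 1 × 2^7 = 128
Bit 8: 1 × 2^8 = 256
Bit 10: 1 × 2^10 = 1024
Bit 12: 1 × 2^12 = 4096
Bit 14: 1 × 2^14 = 16384
Bit 15: 1 × 2^15 = 32768
Sum = 2 + 4 + 128 + 256 + 1024 + 4096 + 16384 + 32768
= 54662


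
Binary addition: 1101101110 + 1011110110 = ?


Align and add column by column (LSB to MSB, carry propagating):
  01101101110
+ 01011110110
  -----------
  col 0: 0 + 0 + 0 (carry in) = 0 → bit 0, carry out 0
  col 1: 1 + 1 + 0 (carry in) = 2 → bit 0, carry out 1
  col 2: 1 + 1 + 1 (carry in) = 3 → bit 1, carry out 1
  col 3: 1 + 0 + 1 (carry in) = 2 → bit 0, carry out 1
  col 4: 0 + 1 + 1 (carry in) = 2 → bit 0, carry out 1
  col 5: 1 + 1 + 1 (carry in) = 3 → bit 1, carry out 1
  col 6: 1 + 1 + 1 (carry in) = 3 → bit 1, carry out 1
  col 7: 0 + 1 + 1 (carry in) = 2 → bit 0, carry out 1
  col 8: 1 + 0 + 1 (carry in) = 2 → bit 0, carry out 1
  col 9: 1 + 1 + 1 (carry in) = 3 → bit 1, carry out 1
  col 10: 0 + 0 + 1 (carry in) = 1 → bit 1, carry out 0
Reading bits MSB→LSB: 11001100100
Strip leading zeros: 11001100100
= 11001100100


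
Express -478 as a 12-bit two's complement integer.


Original: 000111011110
Step 1 - Invert all bits: 111000100001
Step 2 - Add 1: 111000100001 + 1
= 111000100010 (represents -478)


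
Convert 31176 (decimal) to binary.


Divide by 2 repeatedly:
31176 ÷ 2 = 15588 remainder 0
15588 ÷ 2 = 7794 remainder 0
7794 ÷ 2 = 3897 remainder 0
3897 ÷ 2 = 1948 remainder 1
1948 ÷ 2 = 974 remainder 0
974 ÷ 2 = 487 remainder 0
487 ÷ 2 = 243 remainder 1
243 ÷ 2 = 121 remainder 1
121 ÷ 2 = 60 remainder 1
60 ÷ 2 = 30 remainder 0
30 ÷ 2 = 15 remainder 0
15 ÷ 2 = 7 remainder 1
7 ÷ 2 = 3 remainder 1
3 ÷ 2 = 1 remainder 1
1 ÷ 2 = 0 remainder 1
Reading remainders bottom-up:
= 111100111001000


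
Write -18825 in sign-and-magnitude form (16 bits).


Sign bit: 1 (negative)
Magnitude: 18825 = 100100110001001
= 1100100110001001


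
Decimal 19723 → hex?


Divide by 16 repeatedly:
19723 ÷ 16 = 1232 remainder 11 (B)
1232 ÷ 16 = 77 remainder 0 (0)
77 ÷ 16 = 4 remainder 13 (D)
4 ÷ 16 = 0 remainder 4 (4)
Reading remainders bottom-up:
= 0x4D0B


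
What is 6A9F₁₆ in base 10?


Positional values:
Position 0: F × 16^0 = 15 × 1 = 15
Position 1: 9 × 16^1 = 9 × 16 = 144
Position 2: A × 16^2 = 10 × 256 = 2560
Position 3: 6 × 16^3 = 6 × 4096 = 24576
Sum = 15 + 144 + 2560 + 24576
= 27295


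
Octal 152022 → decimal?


Positional values:
Position 0: 2 × 8^0 = 2
Position 1: 2 × 8^1 = 16
Position 2: 0 × 8^2 = 0
Position 3: 2 × 8^3 = 1024
Position 4: 5 × 8^4 = 20480
Position 5: 1 × 8^5 = 32768
Sum = 2 + 16 + 0 + 1024 + 20480 + 32768
= 54290


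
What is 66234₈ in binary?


Each octal digit → 3 binary bits:
  6 = 110
  6 = 110
  2 = 010
  3 = 011
  4 = 100
Concatenate: 110 110 010 011 100
= 110110010011100


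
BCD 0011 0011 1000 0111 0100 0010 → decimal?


Each 4-bit group → digit:
  0011 → 3
  0011 → 3
  1000 → 8
  0111 → 7
  0100 → 4
  0010 → 2
= 338742


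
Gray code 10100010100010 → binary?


Gray code: 10100010100010
MSB stays the same: 1
Each subsequent bit = prev_binary XOR current_gray:
  B[1] = 1 XOR 0 = 1
  B[2] = 1 XOR 1 = 0
  B[3] = 0 XOR 0 = 0
  B[4] = 0 XOR 0 = 0
  B[5] = 0 XOR 0 = 0
  B[6] = 0 XOR 1 = 1
  B[7] = 1 XOR 0 = 1
  B[8] = 1 XOR 1 = 0
  B[9] = 0 XOR 0 = 0
  B[10] = 0 XOR 0 = 0
  B[11] = 0 XOR 0 = 0
  B[12] = 0 XOR 1 = 1
  B[13] = 1 XOR 0 = 1
= 11000011000011 (12483 decimal)


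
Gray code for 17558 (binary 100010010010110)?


Binary: 100010010010110
Gray code: G = B XOR (B >> 1)
B >> 1 = 010001001001011
100010010010110 XOR 010001001001011:
  1 XOR 0 = 1
  0 XOR 1 = 1
  0 XOR 0 = 0
  0 XOR 0 = 0
  1 XOR 0 = 1
  0 XOR 1 = 1
  0 XOR 0 = 0
  1 XOR 0 = 1
  0 XOR 1 = 1
  0 XOR 0 = 0
  1 XOR 0 = 1
  0 XOR 1 = 1
  1 XOR 0 = 1
  1 XOR 1 = 0
  0 XOR 1 = 1
= 110011011011101


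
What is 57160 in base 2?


Divide by 2 repeatedly:
57160 ÷ 2 = 28580 remainder 0
28580 ÷ 2 = 14290 remainder 0
14290 ÷ 2 = 7145 remainder 0
7145 ÷ 2 = 3572 remainder 1
3572 ÷ 2 = 1786 remainder 0
1786 ÷ 2 = 893 remainder 0
893 ÷ 2 = 446 remainder 1
446 ÷ 2 = 223 remainder 0
223 ÷ 2 = 111 remainder 1
111 ÷ 2 = 55 remainder 1
55 ÷ 2 = 27 remainder 1
27 ÷ 2 = 13 remainder 1
13 ÷ 2 = 6 remainder 1
6 ÷ 2 = 3 remainder 0
3 ÷ 2 = 1 remainder 1
1 ÷ 2 = 0 remainder 1
Reading remainders bottom-up:
= 1101111101001000


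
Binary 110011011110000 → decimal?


Positional values:
Bit 4: 1 × 2^4 = 16
Bit 5: 1 × 2^5 = 32
Bit 6: 1 × 2^6 = 64
Bit 7: 1 × 2^7 = 128
Bit 9: 1 × 2^9 = 512
Bit 10: 1 × 2^10 = 1024
Bit 13: 1 × 2^13 = 8192
Bit 14: 1 × 2^14 = 16384
Sum = 16 + 32 + 64 + 128 + 512 + 1024 + 8192 + 16384
= 26352


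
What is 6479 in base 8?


Divide by 8 repeatedly:
6479 ÷ 8 = 809 remainder 7
809 ÷ 8 = 101 remainder 1
101 ÷ 8 = 12 remainder 5
12 ÷ 8 = 1 remainder 4
1 ÷ 8 = 0 remainder 1
Reading remainders bottom-up:
= 0o14517


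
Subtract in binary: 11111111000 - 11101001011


Align and subtract column by column (LSB to MSB, borrowing when needed):
  11111111000
- 11101001011
  -----------
  col 0: (0 - 0 borrow-in) - 1 → borrow from next column: (0+2) - 1 = 1, borrow out 1
  col 1: (0 - 1 borrow-in) - 1 → borrow from next column: (-1+2) - 1 = 0, borrow out 1
  col 2: (0 - 1 borrow-in) - 0 → borrow from next column: (-1+2) - 0 = 1, borrow out 1
  col 3: (1 - 1 borrow-in) - 1 → borrow from next column: (0+2) - 1 = 1, borrow out 1
  col 4: (1 - 1 borrow-in) - 0 → 0 - 0 = 0, borrow out 0
  col 5: (1 - 0 borrow-in) - 0 → 1 - 0 = 1, borrow out 0
  col 6: (1 - 0 borrow-in) - 1 → 1 - 1 = 0, borrow out 0
  col 7: (1 - 0 borrow-in) - 0 → 1 - 0 = 1, borrow out 0
  col 8: (1 - 0 borrow-in) - 1 → 1 - 1 = 0, borrow out 0
  col 9: (1 - 0 borrow-in) - 1 → 1 - 1 = 0, borrow out 0
  col 10: (1 - 0 borrow-in) - 1 → 1 - 1 = 0, borrow out 0
Reading bits MSB→LSB: 00010101101
Strip leading zeros: 10101101
= 10101101


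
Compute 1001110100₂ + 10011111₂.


Align and add column by column (LSB to MSB, carry propagating):
  01001110100
+ 00010011111
  -----------
  col 0: 0 + 1 + 0 (carry in) = 1 → bit 1, carry out 0
  col 1: 0 + 1 + 0 (carry in) = 1 → bit 1, carry out 0
  col 2: 1 + 1 + 0 (carry in) = 2 → bit 0, carry out 1
  col 3: 0 + 1 + 1 (carry in) = 2 → bit 0, carry out 1
  col 4: 1 + 1 + 1 (carry in) = 3 → bit 1, carry out 1
  col 5: 1 + 0 + 1 (carry in) = 2 → bit 0, carry out 1
  col 6: 1 + 0 + 1 (carry in) = 2 → bit 0, carry out 1
  col 7: 0 + 1 + 1 (carry in) = 2 → bit 0, carry out 1
  col 8: 0 + 0 + 1 (carry in) = 1 → bit 1, carry out 0
  col 9: 1 + 0 + 0 (carry in) = 1 → bit 1, carry out 0
  col 10: 0 + 0 + 0 (carry in) = 0 → bit 0, carry out 0
Reading bits MSB→LSB: 01100010011
Strip leading zeros: 1100010011
= 1100010011


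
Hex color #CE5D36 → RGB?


Hex: #CE5D36
R = CE₁₆ = 206
G = 5D₁₆ = 93
B = 36₁₆ = 54
= RGB(206, 93, 54)


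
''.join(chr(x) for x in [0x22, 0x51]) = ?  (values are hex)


Codes (hex): 0x22 0x51
Per-code ASCII lookup:
  0x22 = 34  (special character) → '"'
  0x51 = 81  (range 65-90: uppercase, 81 - 65 = 16) → 'Q'
= '"Q'


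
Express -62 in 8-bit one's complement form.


Original: 00111110
Invert all bits:
  bit 0: 0 → 1
  bit 1: 0 → 1
  bit 2: 1 → 0
  bit 3: 1 → 0
  bit 4: 1 → 0
  bit 5: 1 → 0
  bit 6: 1 → 0
  bit 7: 0 → 1
= 11000001


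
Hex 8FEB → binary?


Each hex digit → 4 binary bits:
  8 = 1000
  F = 1111
  E = 1110
  B = 1011
Concatenate: 1000 1111 1110 1011
= 1000111111101011


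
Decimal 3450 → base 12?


Divide by 12 repeatedly:
3450 ÷ 12 = 287 remainder 6
287 ÷ 12 = 23 remainder 11
23 ÷ 12 = 1 remainder 11
1 ÷ 12 = 0 remainder 1
Reading remainders bottom-up:
= 1BB6


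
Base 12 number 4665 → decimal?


Positional values (base 12):
  5 × 12^0 = 5 × 1 = 5
  6 × 12^1 = 6 × 12 = 72
  6 × 12^2 = 6 × 144 = 864
  4 × 12^3 = 4 × 1728 = 6912
Sum = 5 + 72 + 864 + 6912
= 7853


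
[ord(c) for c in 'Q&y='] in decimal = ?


String: 'Q&y='  (4 characters)
Per-character ASCII lookup:
  'Q': uppercase starts at 65: 'Q' = 65 + 16 = 81
  '&': special character: '&' = 38
  'y': lowercase starts at 97: 'y' = 97 + 24 = 121
  '=': special character: '=' = 61
= 81 38 121 61


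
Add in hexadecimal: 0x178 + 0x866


Align and add column by column (LSB to MSB, each column mod 16 with carry):
  0178
+ 0866
  ----
  col 0: 8(8) + 6(6) + 0 (carry in) = 14 → E(14), carry out 0
  col 1: 7(7) + 6(6) + 0 (carry in) = 13 → D(13), carry out 0
  col 2: 1(1) + 8(8) + 0 (carry in) = 9 → 9(9), carry out 0
  col 3: 0(0) + 0(0) + 0 (carry in) = 0 → 0(0), carry out 0
Reading digits MSB→LSB: 09DE
Strip leading zeros: 9DE
= 0x9DE


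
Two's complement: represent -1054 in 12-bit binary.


Original: 010000011110
Step 1 - Invert all bits: 101111100001
Step 2 - Add 1: 101111100001 + 1
= 101111100010 (represents -1054)


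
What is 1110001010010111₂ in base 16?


Group into 4-bit nibbles: 1110001010010111
  1110 = E
  0010 = 2
  1001 = 9
  0111 = 7
= 0xE297


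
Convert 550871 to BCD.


Each digit → 4-bit binary:
  5 → 0101
  5 → 0101
  0 → 0000
  8 → 1000
  7 → 0111
  1 → 0001
= 0101 0101 0000 1000 0111 0001


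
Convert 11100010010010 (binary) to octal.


Group into 3-bit groups: 011100010010010
  011 = 3
  100 = 4
  010 = 2
  010 = 2
  010 = 2
= 0o34222


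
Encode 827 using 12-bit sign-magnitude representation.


Sign bit: 0 (positive)
Magnitude: 827 = 01100111011
= 001100111011


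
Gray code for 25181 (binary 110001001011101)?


Binary: 110001001011101
Gray code: G = B XOR (B >> 1)
B >> 1 = 011000100101110
110001001011101 XOR 011000100101110:
  1 XOR 0 = 1
  1 XOR 1 = 0
  0 XOR 1 = 1
  0 XOR 0 = 0
  0 XOR 0 = 0
  1 XOR 0 = 1
  0 XOR 1 = 1
  0 XOR 0 = 0
  1 XOR 0 = 1
  0 XOR 1 = 1
  1 XOR 0 = 1
  1 XOR 1 = 0
  1 XOR 1 = 0
  0 XOR 1 = 1
  1 XOR 0 = 1
= 101001101110011


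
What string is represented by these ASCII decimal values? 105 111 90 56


Codes (decimal): 105 111 90 56
Per-code ASCII lookup:
  105  (range 97-122: lowercase, 105 - 97 = 8) → 'i'
  111  (range 97-122: lowercase, 111 - 97 = 14) → 'o'
  90  (range 65-90: uppercase, 90 - 65 = 25) → 'Z'
  56  (range 48-57: digits, 56 - 48 = 8) → '8'
= 'ioZ8'
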